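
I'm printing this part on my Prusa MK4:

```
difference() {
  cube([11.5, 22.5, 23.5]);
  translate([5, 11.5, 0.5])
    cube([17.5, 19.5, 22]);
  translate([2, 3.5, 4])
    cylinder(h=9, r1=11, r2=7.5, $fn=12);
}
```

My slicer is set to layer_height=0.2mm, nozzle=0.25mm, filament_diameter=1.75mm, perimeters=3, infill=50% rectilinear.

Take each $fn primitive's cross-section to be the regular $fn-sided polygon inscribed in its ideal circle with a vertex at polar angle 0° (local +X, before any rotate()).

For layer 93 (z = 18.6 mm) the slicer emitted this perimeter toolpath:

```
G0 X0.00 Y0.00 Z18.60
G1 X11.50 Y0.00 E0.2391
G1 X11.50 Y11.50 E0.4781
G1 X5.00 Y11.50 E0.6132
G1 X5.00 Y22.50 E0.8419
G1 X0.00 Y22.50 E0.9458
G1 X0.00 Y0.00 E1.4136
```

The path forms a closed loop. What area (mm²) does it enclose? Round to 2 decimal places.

Apply the shoelace formula to the sequence of (X, Y) vertices; enclosed area = 187.25 mm².

187.25 mm²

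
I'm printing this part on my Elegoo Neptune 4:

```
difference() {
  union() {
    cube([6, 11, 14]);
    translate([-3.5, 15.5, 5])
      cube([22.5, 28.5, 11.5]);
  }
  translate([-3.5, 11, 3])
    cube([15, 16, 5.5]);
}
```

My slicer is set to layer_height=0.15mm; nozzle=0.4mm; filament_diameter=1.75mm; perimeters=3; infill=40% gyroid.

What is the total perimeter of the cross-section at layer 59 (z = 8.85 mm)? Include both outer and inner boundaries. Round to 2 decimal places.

136.00 mm

At z = 8.85 mm: the cube (footprint 6×11) is included at this height (perimeter 34.00 mm); the 22.5×28.5 cube at (-3.5, 15.5) contributes its full rectangle (perimeter 102.00 mm); Combining (union): the 2 present regions are separate (no shared area or edge), so areas and boundary lengths simply add and each stays a separate island — boundary = 136.00 mm; the cube at (-3.5, 11) is absent (z outside [3, 8.5]); After the difference (first − rest): none of the subtracted shapes is present at this height, so that combined region is unchanged — boundary = 136.00 mm. Overall, the cross-section has 2 separate islands. Total boundary length (outer) = 136.00 mm.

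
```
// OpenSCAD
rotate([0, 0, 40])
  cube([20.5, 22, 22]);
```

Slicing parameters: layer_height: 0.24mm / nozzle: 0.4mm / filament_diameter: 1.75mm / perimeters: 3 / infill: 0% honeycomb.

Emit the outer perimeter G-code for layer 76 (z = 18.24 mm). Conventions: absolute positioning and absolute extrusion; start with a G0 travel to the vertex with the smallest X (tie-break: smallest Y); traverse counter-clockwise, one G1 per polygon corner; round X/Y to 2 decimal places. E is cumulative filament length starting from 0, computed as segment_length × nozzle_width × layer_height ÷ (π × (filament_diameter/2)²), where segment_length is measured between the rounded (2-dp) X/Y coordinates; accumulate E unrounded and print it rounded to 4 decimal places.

G0 X-14.14 Y16.85 Z18.24
G1 X0.00 Y0.00 E0.8779
G1 X15.70 Y13.18 E1.6961
G1 X1.56 Y30.03 E2.5740
G1 X-14.14 Y16.85 E3.3922

At z = 18.24 mm: the cube is present — its section is the full 20.5×22 rectangle; (whole slice rotated 40° about Z — lengths, areas and connectivity unchanged). The outline is a single polygon with 4 vertices. Extrusion per mm of travel: 0.4 × 0.24 / (π × 0.875²) = 0.039912. Accumulating E over each segment gives final E = 3.3922.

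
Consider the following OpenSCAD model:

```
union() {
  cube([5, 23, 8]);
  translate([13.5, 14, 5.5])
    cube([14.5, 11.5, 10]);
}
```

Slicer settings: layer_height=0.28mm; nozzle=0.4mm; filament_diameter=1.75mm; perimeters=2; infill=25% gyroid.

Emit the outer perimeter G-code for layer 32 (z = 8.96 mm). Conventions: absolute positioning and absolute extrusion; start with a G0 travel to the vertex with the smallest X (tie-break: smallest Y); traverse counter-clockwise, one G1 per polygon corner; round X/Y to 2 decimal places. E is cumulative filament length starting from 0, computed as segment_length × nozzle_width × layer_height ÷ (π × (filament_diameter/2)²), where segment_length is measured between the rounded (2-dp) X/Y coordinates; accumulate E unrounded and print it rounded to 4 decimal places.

G0 X13.50 Y14.00 Z8.96
G1 X28.00 Y14.00 E0.6752
G1 X28.00 Y25.50 E1.2107
G1 X13.50 Y25.50 E1.8858
G1 X13.50 Y14.00 E2.4213

At z = 8.96 mm: the cube is absent (z outside [0, 8]); the cube at (13.5, 14) (footprint 14.5×11.5) is included at this height; Taking the union: only the 14.5×11.5 cube at (13.5, 14) is present, so the union is just that shape — 1 connected region. The outline is a single polygon with 4 vertices. Extrusion per mm of travel: 0.4 × 0.28 / (π × 0.875²) = 0.046564. Accumulating E over each segment gives final E = 2.4213.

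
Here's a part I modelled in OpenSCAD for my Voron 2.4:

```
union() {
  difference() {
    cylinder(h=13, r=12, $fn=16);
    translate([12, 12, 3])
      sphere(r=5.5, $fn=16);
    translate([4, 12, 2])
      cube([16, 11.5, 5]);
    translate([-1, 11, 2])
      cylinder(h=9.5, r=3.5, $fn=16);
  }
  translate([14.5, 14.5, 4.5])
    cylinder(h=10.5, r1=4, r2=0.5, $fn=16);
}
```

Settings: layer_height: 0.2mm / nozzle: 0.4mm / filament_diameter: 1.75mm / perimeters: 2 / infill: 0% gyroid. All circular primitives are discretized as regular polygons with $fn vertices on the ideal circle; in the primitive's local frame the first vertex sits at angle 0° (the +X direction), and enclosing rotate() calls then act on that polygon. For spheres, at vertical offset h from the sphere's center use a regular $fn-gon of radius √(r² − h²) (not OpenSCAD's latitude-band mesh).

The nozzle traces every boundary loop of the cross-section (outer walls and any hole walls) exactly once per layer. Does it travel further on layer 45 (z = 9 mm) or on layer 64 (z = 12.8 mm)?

layer 45 (z = 9 mm)

Layer 45 (z = 9): the r=12 cylinder contributes a regular 16-gon of circumradius 12 (perimeter = 2·16·12.000·sin(180°/16) = 74.91 mm); the sphere at (12, 12) does not reach this height (|z−center|=6.000 > r=5.5); the cube at (4, 12) is absent (z outside [2, 7]); the r=3.5 cylinder at (-1, 11) gives a regular 16-gon of circumradius 3.5 (constant along its height) (perimeter = 2·16·3.500·sin(180°/16) = 21.85 mm); After the difference (first − rest): starting from the r=12 cylinder, the r=3.5 cylinder at (-1, 11) partially overlaps it — only the 23.09 mm² overlap (of its 37.50 mm²) is removed, clipping the outline — boundary = 79.48 mm; the cone at (14.5, 14.5) contributes a regular 16-gon of circumradius 2.500 (interpolated between r1=4 and r2=0.5 at t=0.429) (perimeter = 2·16·2.500·sin(180°/16) = 15.61 mm); Combining (union): the 2 present regions are separate (no shared area or edge), so areas and boundary lengths simply add and each stays a separate island — boundary = 95.08 mm. So its perimeter = 95.08 mm. Layer 64 (z = 12.8): the cylinder: section is a regular 16-gon, circumradius r=12 (perimeter = 2·16·12.000·sin(180°/16) = 74.91 mm); the sphere at (12, 12) does not reach this height (|z−center|=9.800 > r=5.5); the cube at (4, 12) is not intersected at this z (z outside [2, 7]); the cylinder at (-1, 11) is not intersected at this z (z outside [2, 11.5]); After the difference (first − rest): none of the subtracted shapes is present at this height, so the r=12 cylinder is unchanged — boundary = 74.91 mm; the cone at (14.5, 14.5) contributes a regular 16-gon of circumradius 1.233 (interpolated between r1=4 and r2=0.5 at t=0.790) (perimeter = 2·16·1.233·sin(180°/16) = 7.70 mm); Merging all regions: the 2 present regions are separate (no shared area or edge), so areas and boundary lengths simply add and each stays a separate island — boundary = 82.61 mm. So its perimeter = 82.61 mm. Layer 45 is larger (95.08 vs 82.61 mm).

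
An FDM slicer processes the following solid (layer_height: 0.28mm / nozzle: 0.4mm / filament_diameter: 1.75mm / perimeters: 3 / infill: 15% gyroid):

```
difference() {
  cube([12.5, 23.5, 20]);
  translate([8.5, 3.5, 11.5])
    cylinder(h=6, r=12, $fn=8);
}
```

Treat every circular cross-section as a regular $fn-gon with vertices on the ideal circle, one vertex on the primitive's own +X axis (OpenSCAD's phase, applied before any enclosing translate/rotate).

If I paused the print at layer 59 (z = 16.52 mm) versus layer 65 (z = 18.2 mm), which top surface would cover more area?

layer 65 (z = 18.2 mm)

Layer 59 (z = 16.52): the 12.5×23.5 cube contributes its full rectangle (area 293.75 mm²); the r=12 cylinder at (8.5, 3.5) gives a regular 8-gon of circumradius 12 (constant along its height) (area = (8/2)·12.000²·sin(360°/8) = 407.29 mm²); Taking the first minus the rest: starting from the 12.5×23.5 cube (293.75 mm²), the r=12 cylinder at (8.5, 3.5) partially overlaps it — only the 175.47 mm² overlap (of its 407.29 mm²) is removed, clipping the outline — area = 118.28 mm². So its area = 118.28 mm². Layer 65 (z = 18.2): the 12.5×23.5 cube contributes its full rectangle (area 293.75 mm²); the cylinder at (8.5, 3.5) is absent (z outside [11.5, 17.5]); Subtracting the remaining from the first: none of the subtracted shapes is present at this height, so the 12.5×23.5 cube is unchanged — area = 293.75 mm². So its area = 293.75 mm². Layer 65 is larger (293.75 vs 118.28 mm²).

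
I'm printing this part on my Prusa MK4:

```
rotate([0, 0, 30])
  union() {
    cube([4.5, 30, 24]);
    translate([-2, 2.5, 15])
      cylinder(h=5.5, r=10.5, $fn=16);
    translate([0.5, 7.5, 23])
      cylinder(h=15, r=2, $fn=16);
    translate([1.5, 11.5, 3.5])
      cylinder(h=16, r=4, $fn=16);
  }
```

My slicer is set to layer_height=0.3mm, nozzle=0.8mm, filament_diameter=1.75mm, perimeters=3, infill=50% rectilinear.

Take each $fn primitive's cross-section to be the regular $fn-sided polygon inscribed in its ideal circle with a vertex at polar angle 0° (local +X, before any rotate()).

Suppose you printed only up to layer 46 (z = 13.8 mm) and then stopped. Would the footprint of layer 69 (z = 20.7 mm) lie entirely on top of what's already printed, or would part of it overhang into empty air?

Compare the two slices. At z = 13.8: the 4.5×30 cube contributes its full rectangle (area 135.00 mm²); the cylinder at (-2, 2.5) is absent (z outside [15, 20.5]); the cylinder at (0.5, 7.5) is not intersected at this z (z outside [23, 38]); the r=4 cylinder at (1.5, 11.5) contributes a regular 16-gon of circumradius 4 (area = (16/2)·4.000²·sin(360°/16) = 48.98 mm²); Taking the union: the regions partially overlap — summed areas 183.98 mm² minus the doubly-counted overlap 32.72 mm² gives 151.26 mm² — area = 151.26 mm²; (rotated 30° about Z; rotation is an isometry so areas/perimeters/island counts are preserved). At z = 20.7: the cube is present — its section is the full 4.5×30 rectangle (area 135.00 mm²); the cylinder at (-2, 2.5) is not intersected at this z (z outside [15, 20.5]); the cylinder at (0.5, 7.5) is absent (z outside [23, 38]); the cylinder at (1.5, 11.5) does not reach this height (z outside [3.5, 19.5]); Merging all regions: only the 4.5×30 cube is present, so the union is just that shape — area = 135.00 mm²; (rotated 30° about Z; rotation is an isometry so areas/perimeters/island counts are preserved). Checking containment: the cross-section at z = 20.7 is a subset of the cross-section at z = 13.8.

entirely on top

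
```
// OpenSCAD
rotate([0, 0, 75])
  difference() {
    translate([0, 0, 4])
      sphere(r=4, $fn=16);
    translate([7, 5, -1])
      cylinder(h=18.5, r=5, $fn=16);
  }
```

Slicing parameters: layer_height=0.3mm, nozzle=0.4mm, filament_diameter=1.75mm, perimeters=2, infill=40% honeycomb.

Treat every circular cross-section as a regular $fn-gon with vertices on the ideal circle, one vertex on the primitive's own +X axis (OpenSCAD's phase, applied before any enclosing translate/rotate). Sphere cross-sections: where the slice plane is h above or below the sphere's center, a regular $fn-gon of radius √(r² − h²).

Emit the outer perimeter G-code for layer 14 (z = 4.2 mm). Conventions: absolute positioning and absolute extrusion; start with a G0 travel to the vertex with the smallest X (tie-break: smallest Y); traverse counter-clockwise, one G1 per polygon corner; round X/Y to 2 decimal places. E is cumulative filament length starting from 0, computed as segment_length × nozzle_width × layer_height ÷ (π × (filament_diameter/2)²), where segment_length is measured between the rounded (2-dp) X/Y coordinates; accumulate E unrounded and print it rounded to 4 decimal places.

G0 X-3.96 Y-0.52 Z4.20
G1 X-3.46 Y-2.00 E0.0779
G1 X-2.43 Y-3.17 E0.1557
G1 X-1.03 Y-3.86 E0.2336
G1 X0.52 Y-3.96 E0.3111
G1 X2.00 Y-3.46 E0.3890
G1 X3.17 Y-2.43 E0.4668
G1 X3.86 Y-1.03 E0.5446
G1 X3.96 Y0.52 E0.6221
G1 X3.46 Y2.00 E0.7001
G1 X2.43 Y3.17 E0.7778
G1 X1.03 Y3.86 E0.8557
G1 X-0.27 Y3.94 E0.9207
G1 X-0.52 Y3.73 E0.9370
G1 X-2.37 Y3.10 E1.0345
G1 X-2.41 Y3.10 E1.0365
G1 X-3.17 Y2.43 E1.0870
G1 X-3.86 Y1.03 E1.1649
G1 X-3.96 Y-0.52 E1.2424

At z = 4.2 mm: the sphere: section is a regular 16-gon, circumradius = √(r²−h²) = √(4²−0.2²) = 3.995; the r=5 cylinder at (7, 5) contributes a regular 16-gon of circumradius 5; Subtracting the remaining from the first: starting from the r=4 sphere, the r=5 cylinder at (7, 5) partially overlaps it — only the 0.43 mm² overlap (of its 76.54 mm²) is removed, clipping the outline — 1 connected region; (rotated 75° about Z; rotation is an isometry so areas/perimeters/island counts are preserved). The outline is a single polygon with 18 vertices. Extrusion per mm of travel: 0.4 × 0.3 / (π × 0.875²) = 0.049890. Accumulating E over each segment gives final E = 1.2424.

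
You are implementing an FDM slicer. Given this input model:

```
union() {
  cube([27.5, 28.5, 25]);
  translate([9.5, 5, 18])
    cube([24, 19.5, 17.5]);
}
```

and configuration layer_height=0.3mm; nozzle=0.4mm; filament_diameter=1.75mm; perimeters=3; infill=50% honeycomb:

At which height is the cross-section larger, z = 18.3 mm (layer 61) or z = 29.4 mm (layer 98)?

Layer 61 (z = 18.3): the 27.5×28.5 cube contributes its full rectangle (area 783.75 mm²); the cube at (9.5, 5) is present — its section is the full 24×19.5 rectangle (area 468.00 mm²); Merging all regions: the regions partially overlap — summed areas 1251.75 mm² minus the doubly-counted overlap 351.00 mm² gives 900.75 mm² — area = 900.75 mm². So its area = 900.75 mm². Layer 98 (z = 29.4): the cube is absent (z outside [0, 25]); the 24×19.5 cube at (9.5, 5) contributes its full rectangle (area 468.00 mm²); Merging all regions: only the 24×19.5 cube at (9.5, 5) is present, so the union is just that shape — area = 468.00 mm². So its area = 468.00 mm². Layer 61 is larger (900.75 vs 468.00 mm²).

layer 61 (z = 18.3 mm)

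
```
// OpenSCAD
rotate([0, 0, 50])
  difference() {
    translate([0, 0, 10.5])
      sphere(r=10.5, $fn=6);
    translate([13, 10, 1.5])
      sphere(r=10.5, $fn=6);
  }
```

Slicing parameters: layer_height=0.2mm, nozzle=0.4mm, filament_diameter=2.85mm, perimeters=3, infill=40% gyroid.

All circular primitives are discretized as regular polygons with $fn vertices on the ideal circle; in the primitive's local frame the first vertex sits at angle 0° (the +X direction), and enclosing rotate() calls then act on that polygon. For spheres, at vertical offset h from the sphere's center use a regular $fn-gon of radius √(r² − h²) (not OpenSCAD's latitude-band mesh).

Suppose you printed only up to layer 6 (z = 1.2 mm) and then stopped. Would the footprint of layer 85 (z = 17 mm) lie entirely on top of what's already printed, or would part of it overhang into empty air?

Compare the two slices. At z = 1.2: the r=10.5 sphere slices to a regular 6-gon of circumradius 4.874 (√(r²−h²) with h=9.3 from center) (area = (6/2)·4.874²·sin(360°/6) = 61.73 mm²); the r=10.5 sphere at (13, 10) slices to a regular 6-gon of circumradius 10.496 (√(r²−h²) with h=0.3 from center) (area = (6/2)·10.496²·sin(360°/6) = 286.20 mm²); Taking the first minus the rest: starting from the r=10.5 sphere (61.73 mm²), the r=10.5 sphere at (13, 10) misses the remaining region (no effect) — area = 61.73 mm²; (rotated 50° about Z; rotation is an isometry so areas/perimeters/island counts are preserved). At z = 17: the sphere: section is a regular 6-gon, circumradius = √(r²−h²) = √(10.5²−6.5²) = 8.246 (area = (6/2)·8.246²·sin(360°/6) = 176.67 mm²); the sphere at (13, 10) is absent (|z−center|=15.500 > r=10.5); After the difference (first − rest): none of the subtracted shapes is present at this height, so the r=10.5 sphere is unchanged — area = 176.67 mm²; (rotated 50° about Z; rotation is an isometry so areas/perimeters/island counts are preserved). Checking containment: at z = 17 the cross-section extends beyond the z = 1.2 cross-section by about 114.94 mm².

part overhangs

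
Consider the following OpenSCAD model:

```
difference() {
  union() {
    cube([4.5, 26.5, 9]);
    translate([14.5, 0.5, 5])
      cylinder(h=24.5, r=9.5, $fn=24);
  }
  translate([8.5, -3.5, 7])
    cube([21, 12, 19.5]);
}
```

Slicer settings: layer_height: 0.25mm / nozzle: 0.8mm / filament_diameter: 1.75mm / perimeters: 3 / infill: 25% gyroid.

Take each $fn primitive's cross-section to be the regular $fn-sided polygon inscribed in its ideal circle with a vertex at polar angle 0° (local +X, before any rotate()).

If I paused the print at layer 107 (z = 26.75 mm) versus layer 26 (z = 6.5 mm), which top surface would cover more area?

Layer 107 (z = 26.75): the cube is absent (z outside [0, 9]); the r=9.5 cylinder at (14.5, 0.5) gives a regular 24-gon of circumradius 9.5 (constant along its height) (area = (24/2)·9.500²·sin(360°/24) = 280.30 mm²); Taking the union: only the r=9.5 cylinder at (14.5, 0.5) is present, so the union is just that shape — area = 280.30 mm²; the cube at (8.5, -3.5) does not reach this height (z outside [7, 26.5]); After the difference (first − rest): none of the subtracted shapes is present at this height, so the result so far is unchanged — area = 280.30 mm². So its area = 280.30 mm². Layer 26 (z = 6.5): the 4.5×26.5 cube contributes its full rectangle (area 119.25 mm²); the r=9.5 cylinder at (14.5, 0.5) contributes a regular 24-gon of circumradius 9.5 (area = (24/2)·9.500²·sin(360°/24) = 280.30 mm²); Taking the union: the 2 present regions are separate (no shared area or edge), so areas and boundary lengths simply add and each stays a separate island — area = 399.55 mm²; the cube at (8.5, -3.5) is absent (z outside [7, 26.5]); Taking the first minus the rest: none of the subtracted shapes is present at this height, so that combined region is unchanged — area = 399.55 mm². So its area = 399.55 mm². Layer 26 is larger (399.55 vs 280.30 mm²).

layer 26 (z = 6.5 mm)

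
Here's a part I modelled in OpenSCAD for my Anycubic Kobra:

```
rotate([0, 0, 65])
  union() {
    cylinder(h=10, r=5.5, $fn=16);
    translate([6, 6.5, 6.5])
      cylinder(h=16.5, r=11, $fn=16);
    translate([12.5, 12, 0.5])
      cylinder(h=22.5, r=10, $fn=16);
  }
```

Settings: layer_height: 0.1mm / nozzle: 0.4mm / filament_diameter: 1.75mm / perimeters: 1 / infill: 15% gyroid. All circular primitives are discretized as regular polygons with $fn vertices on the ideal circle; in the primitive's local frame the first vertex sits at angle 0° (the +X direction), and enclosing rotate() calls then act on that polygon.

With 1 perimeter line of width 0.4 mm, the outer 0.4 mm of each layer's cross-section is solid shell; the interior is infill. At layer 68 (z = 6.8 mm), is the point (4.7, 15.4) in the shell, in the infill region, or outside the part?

At z = 6.8 mm: the r=5.5 cylinder contributes a regular 16-gon of circumradius 5.5; the r=11 cylinder at (6, 6.5) contributes a regular 16-gon of circumradius 11; the r=10 cylinder at (12.5, 12) contributes a regular 16-gon of circumradius 10; Merging all regions: the regions partially overlap (shared area 228.70 mm²), so overlapping operands fuse into one piece — 1 connected region; (whole slice rotated 65° about Z — lengths, areas and connectivity unchanged). Overall, the cross-section is a single solid region. Undo the 65° rotation: the query point maps to (15.943, 2.249) in the un-rotated model frame. The nearest boundary edge runs (16.16, 2.29)→(13.78, -1.28); distance from the point to it = 0.16 mm. The point is inside the cross-section, 0.16 mm from the nearest boundary — within the 0.4 mm shell band (1 × 0.4).

shell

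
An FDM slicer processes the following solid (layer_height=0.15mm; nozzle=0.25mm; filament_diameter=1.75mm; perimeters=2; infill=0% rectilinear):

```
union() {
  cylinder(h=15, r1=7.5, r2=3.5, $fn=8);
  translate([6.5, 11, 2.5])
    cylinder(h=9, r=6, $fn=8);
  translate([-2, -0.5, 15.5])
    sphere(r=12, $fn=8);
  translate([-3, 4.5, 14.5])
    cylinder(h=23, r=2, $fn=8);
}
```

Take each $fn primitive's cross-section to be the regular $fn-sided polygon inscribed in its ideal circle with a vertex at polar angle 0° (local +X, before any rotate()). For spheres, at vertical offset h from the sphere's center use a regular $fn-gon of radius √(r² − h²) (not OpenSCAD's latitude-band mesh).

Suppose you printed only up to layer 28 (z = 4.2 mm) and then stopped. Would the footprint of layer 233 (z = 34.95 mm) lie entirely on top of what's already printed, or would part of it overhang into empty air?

Compare the two slices. At z = 4.2: the cone: at t=0.280 of its height the radius interpolates to r₁+(r₂−r₁)t = 6.380, giving a regular 8-gon of that circumradius (area = (8/2)·6.380²·sin(360°/8) = 115.13 mm²); the r=6 cylinder at (6.5, 11) gives a regular 8-gon of circumradius 6 (constant along its height) (area = (8/2)·6.000²·sin(360°/8) = 101.82 mm²); the r=12 sphere at (-2, -0.5) contributes a regular 8-gon of circumradius √(12²−11.3²) = 4.039 (area = (8/2)·4.039²·sin(360°/8) = 46.13 mm²); the cylinder at (-3, 4.5) is absent (z outside [14.5, 37.5]); Taking the union: the regions partially overlap — summed areas 263.08 mm² minus the doubly-counted overlap 46.13 mm² gives 216.95 mm² — area = 216.95 mm². At z = 34.95: the cone does not reach this height (z outside [0, 15]); the cylinder at (6.5, 11) is absent (z outside [2.5, 11.5]); the sphere at (-2, -0.5) does not reach this height (|z−center|=19.450 > r=12); the r=2 cylinder at (-3, 4.5) gives a regular 8-gon of circumradius 2 (constant along its height) (area = (8/2)·2.000²·sin(360°/8) = 11.31 mm²); Merging all regions: only the r=2 cylinder at (-3, 4.5) is present, so the union is just that shape — area = 11.31 mm². Checking containment: at z = 34.95 the cross-section extends beyond the z = 4.2 cross-section by about 3.58 mm².

part overhangs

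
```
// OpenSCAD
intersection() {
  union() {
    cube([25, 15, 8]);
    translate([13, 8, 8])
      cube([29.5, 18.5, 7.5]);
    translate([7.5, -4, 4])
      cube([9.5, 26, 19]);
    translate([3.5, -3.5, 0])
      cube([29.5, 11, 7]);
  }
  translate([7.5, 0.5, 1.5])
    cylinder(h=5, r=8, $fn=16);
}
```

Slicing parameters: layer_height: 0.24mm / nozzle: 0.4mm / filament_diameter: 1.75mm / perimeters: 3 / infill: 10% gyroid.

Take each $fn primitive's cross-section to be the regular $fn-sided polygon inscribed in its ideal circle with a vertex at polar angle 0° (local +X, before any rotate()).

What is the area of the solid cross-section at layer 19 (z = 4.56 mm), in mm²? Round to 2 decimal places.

148.59 mm²

At z = 4.56 mm: the 25×15 cube contributes its full rectangle (area 375.00 mm²); the cube at (13, 8) is absent (z outside [8, 15.5]); the cube at (7.5, -4) is present — its section is the full 9.5×26 rectangle (area 247.00 mm²); the 29.5×11 cube at (3.5, -3.5) contributes its full rectangle (area 324.50 mm²); Taking the union: the regions partially overlap — summed areas 946.50 mm² minus the doubly-counted overlap 337.00 mm² gives 609.50 mm² — area = 609.50 mm²; the r=8 cylinder at (7.5, 0.5) contributes a regular 16-gon of circumradius 8 (area = (16/2)·8.000²·sin(360°/16) = 195.93 mm²); Taking the intersection: the r=8 cylinder at (7.5, 0.5) partially overlaps the result so far; clipping to the common part keeps 148.59 mm² — area = 148.59 mm². Overall, the cross-section is a single solid region. Net area = 148.59 mm².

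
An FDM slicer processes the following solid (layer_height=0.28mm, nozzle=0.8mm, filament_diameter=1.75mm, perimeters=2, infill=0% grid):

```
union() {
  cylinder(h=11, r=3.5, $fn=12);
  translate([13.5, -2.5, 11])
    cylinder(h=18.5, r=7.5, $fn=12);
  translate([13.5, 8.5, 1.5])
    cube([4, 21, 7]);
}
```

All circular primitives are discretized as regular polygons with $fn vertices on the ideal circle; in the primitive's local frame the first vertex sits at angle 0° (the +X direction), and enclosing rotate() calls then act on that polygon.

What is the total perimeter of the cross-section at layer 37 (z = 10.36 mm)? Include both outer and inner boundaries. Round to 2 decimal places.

At z = 10.36 mm: the r=3.5 cylinder contributes a regular 12-gon of circumradius 3.5 (perimeter = 2·12·3.500·sin(180°/12) = 21.74 mm); the cylinder at (13.5, -2.5) is not intersected at this z (z outside [11, 29.5]); the cube at (13.5, 8.5) does not reach this height (z outside [1.5, 8.5]); Merging all regions: only the r=3.5 cylinder is present, so the union is just that shape — boundary = 21.74 mm. Overall, the cross-section is a single solid region. Total boundary length (outer) = 21.74 mm.

21.74 mm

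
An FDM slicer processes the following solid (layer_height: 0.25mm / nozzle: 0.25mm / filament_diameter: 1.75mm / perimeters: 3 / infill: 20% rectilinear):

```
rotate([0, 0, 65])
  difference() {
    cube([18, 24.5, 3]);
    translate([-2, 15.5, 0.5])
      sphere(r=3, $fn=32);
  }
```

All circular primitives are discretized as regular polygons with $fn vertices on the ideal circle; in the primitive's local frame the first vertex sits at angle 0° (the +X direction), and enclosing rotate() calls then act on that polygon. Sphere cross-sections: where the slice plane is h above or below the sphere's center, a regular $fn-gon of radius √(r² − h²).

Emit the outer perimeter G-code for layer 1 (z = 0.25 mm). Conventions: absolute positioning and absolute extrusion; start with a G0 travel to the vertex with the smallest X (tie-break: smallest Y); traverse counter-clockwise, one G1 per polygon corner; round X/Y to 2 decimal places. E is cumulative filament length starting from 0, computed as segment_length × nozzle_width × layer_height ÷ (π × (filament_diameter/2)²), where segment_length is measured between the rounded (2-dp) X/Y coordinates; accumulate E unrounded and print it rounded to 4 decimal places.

G0 X-22.20 Y10.35 Z0.25
G1 X-16.05 Y7.48 E0.1763
G1 X-15.92 Y7.55 E0.1802
G1 X-15.35 Y7.69 E0.1954
G1 X-14.76 Y7.72 E0.2108
G1 X-14.18 Y7.64 E0.2260
G1 X-13.63 Y7.45 E0.2411
G1 X-13.13 Y7.15 E0.2563
G1 X-12.69 Y6.76 E0.2716
G1 X-12.34 Y6.29 E0.2868
G1 X-12.08 Y5.76 E0.3021
G1 X-12.05 Y5.62 E0.3058
G1 X0.00 Y0.00 E0.6513
G1 X7.61 Y16.31 E1.1190
G1 X-14.60 Y26.67 E1.7558
G1 X-22.20 Y10.35 E2.2236

At z = 0.25 mm: the 18×24.5 cube contributes its full rectangle; the r=3 sphere at (-2, 15.5) contributes a regular 32-gon of circumradius √(3²−0.25²) = 2.990; After the difference (first − rest): starting from the 18×24.5 cube, the r=3 sphere at (-2, 15.5) partially overlaps it — only the 3.00 mm² overlap (of its 27.90 mm²) is removed, clipping the outline — 1 connected region; (rotated 65° about Z; rotation is an isometry so areas/perimeters/island counts are preserved). The outline is a single polygon with 15 vertices. Extrusion per mm of travel: 0.25 × 0.25 / (π × 0.875²) = 0.025984. Accumulating E over each segment gives final E = 2.2236.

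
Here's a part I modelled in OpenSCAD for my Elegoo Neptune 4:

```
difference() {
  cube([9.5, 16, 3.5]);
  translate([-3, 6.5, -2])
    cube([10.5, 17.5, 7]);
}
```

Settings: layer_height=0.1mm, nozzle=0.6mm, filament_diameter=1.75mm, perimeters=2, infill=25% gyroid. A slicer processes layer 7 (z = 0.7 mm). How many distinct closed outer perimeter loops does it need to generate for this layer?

1

At z = 0.7 mm: the 9.5×16 cube contributes its full rectangle; the cube at (-3, 6.5) (footprint 10.5×17.5) is included at this height; Taking the first minus the rest: starting from the 9.5×16 cube, the 10.5×17.5 cube at (-3, 6.5) partially overlaps it — only the 71.25 mm² overlap (of its 183.75 mm²) is removed, clipping the outline — 1 connected region. The result has 1 disconnected region.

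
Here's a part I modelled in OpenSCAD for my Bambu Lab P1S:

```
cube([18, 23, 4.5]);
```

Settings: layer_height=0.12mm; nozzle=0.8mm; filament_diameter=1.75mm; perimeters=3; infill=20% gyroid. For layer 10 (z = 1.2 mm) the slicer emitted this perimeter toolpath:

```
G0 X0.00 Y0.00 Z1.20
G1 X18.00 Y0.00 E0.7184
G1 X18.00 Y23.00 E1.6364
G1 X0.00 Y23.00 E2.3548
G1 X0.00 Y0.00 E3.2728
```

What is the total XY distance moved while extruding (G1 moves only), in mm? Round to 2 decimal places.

82.00 mm

Sum the Euclidean lengths of each G1 segment: total = 82.00 mm.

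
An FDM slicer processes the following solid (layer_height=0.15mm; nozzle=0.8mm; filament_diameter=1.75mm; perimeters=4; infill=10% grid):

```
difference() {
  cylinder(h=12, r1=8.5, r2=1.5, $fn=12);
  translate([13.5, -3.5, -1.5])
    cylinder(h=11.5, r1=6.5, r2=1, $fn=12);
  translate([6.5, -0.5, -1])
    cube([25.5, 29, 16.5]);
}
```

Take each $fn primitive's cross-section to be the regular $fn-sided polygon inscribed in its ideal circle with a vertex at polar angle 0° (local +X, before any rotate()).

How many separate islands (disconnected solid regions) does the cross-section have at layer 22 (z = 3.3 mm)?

1

At z = 3.3 mm: the cone (r1=8.5→r2=1.5) has section circumradius 6.575 here — a regular 12-gon; the cone at (13.5, -3.5) (r1=6.5→r2=1) has section circumradius 4.204 here — a regular 12-gon; the cube at (6.5, -0.5) (footprint 25.5×29) is included at this height; Taking the first minus the rest: starting from the cone, the cone at (13.5, -3.5) misses the remaining region (no effect); the 25.5×29 cube at (6.5, -0.5) partially overlaps it — only the 0.02 mm² overlap (of its 739.50 mm²) is removed, clipping the outline — 1 connected region. Overall, the cross-section is a single solid region. Island count = 1.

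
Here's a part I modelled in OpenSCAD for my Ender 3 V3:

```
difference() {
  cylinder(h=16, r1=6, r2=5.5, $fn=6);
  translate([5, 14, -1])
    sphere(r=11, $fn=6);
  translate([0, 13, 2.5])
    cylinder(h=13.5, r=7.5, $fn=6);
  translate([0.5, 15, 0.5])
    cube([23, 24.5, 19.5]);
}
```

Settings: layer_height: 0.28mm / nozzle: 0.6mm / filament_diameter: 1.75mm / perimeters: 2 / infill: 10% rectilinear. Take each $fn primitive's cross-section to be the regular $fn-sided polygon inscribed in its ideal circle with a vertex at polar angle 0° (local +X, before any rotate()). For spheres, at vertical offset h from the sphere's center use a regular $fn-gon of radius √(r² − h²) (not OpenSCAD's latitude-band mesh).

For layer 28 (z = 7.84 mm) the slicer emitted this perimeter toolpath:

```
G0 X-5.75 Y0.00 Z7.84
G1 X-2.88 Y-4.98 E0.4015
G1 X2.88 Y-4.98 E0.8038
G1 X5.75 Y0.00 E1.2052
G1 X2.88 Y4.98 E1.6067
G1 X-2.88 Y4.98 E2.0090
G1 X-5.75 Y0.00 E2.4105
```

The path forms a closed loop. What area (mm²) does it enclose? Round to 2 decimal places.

Apply the shoelace formula to the sequence of (X, Y) vertices; enclosed area = 85.95 mm².

85.95 mm²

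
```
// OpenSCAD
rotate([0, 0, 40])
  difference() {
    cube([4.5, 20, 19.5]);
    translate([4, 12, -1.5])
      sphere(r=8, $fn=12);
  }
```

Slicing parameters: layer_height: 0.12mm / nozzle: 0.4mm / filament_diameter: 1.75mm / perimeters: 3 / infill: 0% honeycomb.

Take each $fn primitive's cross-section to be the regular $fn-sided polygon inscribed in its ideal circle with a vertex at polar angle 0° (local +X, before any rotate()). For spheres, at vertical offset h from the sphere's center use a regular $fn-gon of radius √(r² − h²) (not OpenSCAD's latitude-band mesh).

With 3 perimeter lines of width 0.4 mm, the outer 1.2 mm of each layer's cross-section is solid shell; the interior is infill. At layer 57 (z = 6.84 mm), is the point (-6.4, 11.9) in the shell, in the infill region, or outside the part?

infill

At z = 6.84 mm: the cube (footprint 4.5×20) is included at this height; the sphere at (4, 12) does not reach this height (|z−center|=8.340 > r=8); Taking the first minus the rest: none of the subtracted shapes is present at this height, so the 4.5×20 cube is unchanged — 1 connected region; (rotated 40° about Z; rotation is an isometry so areas/perimeters/island counts are preserved). Overall, the cross-section is a single solid region. Undo the 40° rotation: the query point maps to (2.746, 13.230) in the un-rotated model frame. The nearest boundary edge runs (4.50, 0.00)→(4.50, 20.00); distance from the point to it = 1.75 mm. The point is inside the cross-section and 1.75 mm from the nearest boundary — more than the 1.2 mm shell width (3 × 0.4), so it's in the infill interior.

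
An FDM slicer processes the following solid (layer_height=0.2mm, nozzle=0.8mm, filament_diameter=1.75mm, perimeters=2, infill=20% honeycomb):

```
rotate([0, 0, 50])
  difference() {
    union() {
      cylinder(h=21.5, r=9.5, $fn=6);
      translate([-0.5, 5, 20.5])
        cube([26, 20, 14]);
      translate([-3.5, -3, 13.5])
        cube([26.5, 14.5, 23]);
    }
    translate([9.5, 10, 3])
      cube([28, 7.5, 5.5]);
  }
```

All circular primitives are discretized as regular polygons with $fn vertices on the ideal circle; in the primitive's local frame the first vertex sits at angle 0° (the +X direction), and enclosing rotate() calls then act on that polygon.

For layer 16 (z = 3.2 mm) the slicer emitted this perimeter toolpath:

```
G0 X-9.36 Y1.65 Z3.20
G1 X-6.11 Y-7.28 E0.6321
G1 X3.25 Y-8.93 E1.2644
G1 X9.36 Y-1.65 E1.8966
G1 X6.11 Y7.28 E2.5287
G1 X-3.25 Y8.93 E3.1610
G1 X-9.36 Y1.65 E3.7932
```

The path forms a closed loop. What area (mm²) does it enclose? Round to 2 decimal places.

Apply the shoelace formula to the sequence of (X, Y) vertices; enclosed area = 234.67 mm².

234.67 mm²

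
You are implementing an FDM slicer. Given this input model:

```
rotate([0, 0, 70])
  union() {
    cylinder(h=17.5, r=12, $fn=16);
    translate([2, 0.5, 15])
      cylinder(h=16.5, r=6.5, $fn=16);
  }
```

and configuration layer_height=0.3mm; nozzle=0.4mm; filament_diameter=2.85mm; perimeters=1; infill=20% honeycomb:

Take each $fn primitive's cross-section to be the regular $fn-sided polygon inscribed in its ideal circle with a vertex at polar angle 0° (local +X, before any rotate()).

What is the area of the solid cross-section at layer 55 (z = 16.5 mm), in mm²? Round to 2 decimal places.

440.85 mm²

At z = 16.5 mm: the r=12 cylinder contributes a regular 16-gon of circumradius 12 (area = (16/2)·12.000²·sin(360°/16) = 440.85 mm²); the r=6.5 cylinder at (2, 0.5) gives a regular 16-gon of circumradius 6.5 (constant along its height) (area = (16/2)·6.500²·sin(360°/16) = 129.35 mm²); Taking the union: the r=6.5 cylinder at (2, 0.5) lies entirely inside the r=12 cylinder, so the union is just the r=12 cylinder — area = 440.85 mm²; (whole slice rotated 70° about Z — lengths, areas and connectivity unchanged). Overall, the cross-section is a single solid region. Net area = 440.85 mm².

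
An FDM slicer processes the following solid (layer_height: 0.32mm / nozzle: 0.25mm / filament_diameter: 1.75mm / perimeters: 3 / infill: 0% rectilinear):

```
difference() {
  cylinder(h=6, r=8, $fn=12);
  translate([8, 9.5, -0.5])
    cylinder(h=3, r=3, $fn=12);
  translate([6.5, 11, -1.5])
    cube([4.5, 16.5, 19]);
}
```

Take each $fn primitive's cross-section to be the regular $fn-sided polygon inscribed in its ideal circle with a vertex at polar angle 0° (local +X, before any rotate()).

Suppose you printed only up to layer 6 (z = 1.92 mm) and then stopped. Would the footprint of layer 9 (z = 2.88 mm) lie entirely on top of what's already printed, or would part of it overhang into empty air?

Compare the two slices. At z = 1.92: the r=8 cylinder gives a regular 12-gon of circumradius 8 (constant along its height) (area = (12/2)·8.000²·sin(360°/12) = 192.00 mm²); the cylinder at (8, 9.5): section is a regular 12-gon, circumradius r=3 (area = (12/2)·3.000²·sin(360°/12) = 27.00 mm²); the 4.5×16.5 cube at (6.5, 11) contributes its full rectangle (area 74.25 mm²); Taking the first minus the rest: starting from the r=8 cylinder (192.00 mm²), the r=3 cylinder at (8, 9.5) misses the remaining region (no effect); the 4.5×16.5 cube at (6.5, 11) misses the remaining region (no effect) — area = 192.00 mm². At z = 2.88: the cylinder: section is a regular 12-gon, circumradius r=8 (area = (12/2)·8.000²·sin(360°/12) = 192.00 mm²); the cylinder at (8, 9.5) is not intersected at this z (z outside [-0.5, 2.5]); the 4.5×16.5 cube at (6.5, 11) contributes its full rectangle (area 74.25 mm²); Subtracting the remaining from the first: starting from the r=8 cylinder (192.00 mm²), the 4.5×16.5 cube at (6.5, 11) misses the remaining region (no effect) — area = 192.00 mm². Checking containment: the cross-section at z = 2.88 is a subset of the cross-section at z = 1.92.

entirely on top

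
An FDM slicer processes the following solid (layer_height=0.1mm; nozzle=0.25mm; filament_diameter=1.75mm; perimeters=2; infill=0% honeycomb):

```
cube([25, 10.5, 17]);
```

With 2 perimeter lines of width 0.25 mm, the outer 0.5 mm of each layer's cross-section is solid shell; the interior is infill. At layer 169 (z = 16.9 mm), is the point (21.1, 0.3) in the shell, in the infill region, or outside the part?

shell

At z = 16.9 mm: the cube (footprint 25×10.5) is included at this height. Overall, the cross-section is a single solid region. The nearest boundary edge runs (0.00, 0.00)→(25.00, 0.00); distance from the point to it = 0.30 mm. The point is inside the cross-section, 0.30 mm from the nearest boundary — within the 0.5 mm shell band (2 × 0.25).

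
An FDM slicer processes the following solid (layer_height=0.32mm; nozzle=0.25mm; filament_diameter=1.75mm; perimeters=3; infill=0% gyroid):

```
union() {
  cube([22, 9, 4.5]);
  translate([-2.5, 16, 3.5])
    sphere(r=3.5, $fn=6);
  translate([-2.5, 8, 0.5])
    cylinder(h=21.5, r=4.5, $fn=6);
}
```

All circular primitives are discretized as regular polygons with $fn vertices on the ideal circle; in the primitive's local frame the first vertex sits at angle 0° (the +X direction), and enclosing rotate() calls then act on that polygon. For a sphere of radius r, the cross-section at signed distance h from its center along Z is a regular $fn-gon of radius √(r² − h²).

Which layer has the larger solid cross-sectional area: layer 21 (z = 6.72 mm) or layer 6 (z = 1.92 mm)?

Layer 21 (z = 6.72): the cube is absent (z outside [0, 4.5]); the r=3.5 sphere at (-2.5, 16) contributes a regular 6-gon of circumradius √(3.5²−3.22²) = 1.372 (area = (6/2)·1.372²·sin(360°/6) = 4.89 mm²); the r=4.5 cylinder at (-2.5, 8) gives a regular 6-gon of circumradius 4.5 (constant along its height) (area = (6/2)·4.500²·sin(360°/6) = 52.61 mm²); Merging all regions: the 2 present regions are separate (no shared area or edge), so areas and boundary lengths simply add and each stays a separate island — area = 57.50 mm². So its area = 57.50 mm². Layer 6 (z = 1.92): the 22×9 cube contributes its full rectangle (area 198.00 mm²); the sphere at (-2.5, 16): section is a regular 6-gon, circumradius = √(r²−h²) = √(3.5²−1.58²) = 3.123 (area = (6/2)·3.123²·sin(360°/6) = 25.34 mm²); the r=4.5 cylinder at (-2.5, 8) contributes a regular 6-gon of circumradius 4.5 (area = (6/2)·4.500²·sin(360°/6) = 52.61 mm²); Combining (union): the regions partially overlap — summed areas 275.95 mm² minus the doubly-counted overlap 5.18 mm² gives 270.78 mm² — area = 270.78 mm². So its area = 270.78 mm². Layer 6 is larger (270.78 vs 57.50 mm²).

layer 6 (z = 1.92 mm)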